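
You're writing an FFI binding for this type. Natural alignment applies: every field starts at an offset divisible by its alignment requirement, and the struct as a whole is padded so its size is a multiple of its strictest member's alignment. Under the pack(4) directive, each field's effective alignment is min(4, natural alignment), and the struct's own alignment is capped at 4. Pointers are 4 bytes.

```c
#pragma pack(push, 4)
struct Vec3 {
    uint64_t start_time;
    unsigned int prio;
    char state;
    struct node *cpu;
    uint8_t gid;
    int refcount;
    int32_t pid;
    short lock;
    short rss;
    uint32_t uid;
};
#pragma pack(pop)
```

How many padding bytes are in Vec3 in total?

6

0..8  start_time  (8B, 4-aligned)
8..12  prio  (4B, 4-aligned)
12..13  state  (1B, 1-aligned)
13..16  -- padding (3B)
16..20  cpu  (4B, 4-aligned)
20..21  gid  (1B, 1-aligned)
21..24  -- padding (3B)
24..28  refcount  (4B, 4-aligned)
28..32  pid  (4B, 4-aligned)
32..34  lock  (2B, 2-aligned)
34..36  rss  (2B, 2-aligned)
36..40  uid  (4B, 4-aligned)
sizeof = 40, alignof = 4
data bytes 34, size 40 → padding 6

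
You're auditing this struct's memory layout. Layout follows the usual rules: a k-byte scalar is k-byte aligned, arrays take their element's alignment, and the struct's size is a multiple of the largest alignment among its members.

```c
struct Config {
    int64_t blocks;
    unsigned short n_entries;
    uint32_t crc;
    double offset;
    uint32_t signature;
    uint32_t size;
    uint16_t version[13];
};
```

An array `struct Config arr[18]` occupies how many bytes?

1152

0..8  blocks  (8B, 8-aligned)
8..10  n_entries  (2B, 2-aligned)
10..12  -- padding (2B)
12..16  crc  (4B, 4-aligned)
16..24  offset  (8B, 8-aligned)
24..28  signature  (4B, 4-aligned)
28..32  size  (4B, 4-aligned)
32..58  version  (26B, 2-aligned)
58..64  -- tail padding (6B)
sizeof = 64, alignof = 8
array of 18: 18 × 64 = 1152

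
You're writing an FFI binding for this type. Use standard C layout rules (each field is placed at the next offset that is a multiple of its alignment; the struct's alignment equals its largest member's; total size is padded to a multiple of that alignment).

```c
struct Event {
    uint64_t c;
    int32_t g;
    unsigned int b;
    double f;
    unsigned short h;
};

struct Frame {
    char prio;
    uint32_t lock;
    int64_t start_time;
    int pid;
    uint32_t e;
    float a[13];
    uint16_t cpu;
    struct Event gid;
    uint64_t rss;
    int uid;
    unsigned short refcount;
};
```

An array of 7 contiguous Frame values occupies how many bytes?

896

Event: @0: c [8B, align 8] → 8; @8: g [4B, align 4] → 12; @12: b [4B, align 4] → 16; @16: f [8B, align 8] → 24; @24: h [2B, align 2] → 26; +6 tail pad (align 8); size 32, align 8
@0: prio [1B, align 1] → 1
+3 pad (align 4)
@4: lock [4B, align 4] → 8
@8: start_time [8B, align 8] → 16
@16: pid [4B, align 4] → 20
@20: e [4B, align 4] → 24
@24: a [52B, align 4] → 76
@76: cpu [2B, align 2] → 78
+2 pad (align 8)
@80: gid [32B, align 8] → 112
@112: rss [8B, align 8] → 120
@120: uid [4B, align 4] → 124
@124: refcount [2B, align 2] → 126
+2 tail pad (align 8)
size 128, align 8
array of 7: 7 × 128 = 896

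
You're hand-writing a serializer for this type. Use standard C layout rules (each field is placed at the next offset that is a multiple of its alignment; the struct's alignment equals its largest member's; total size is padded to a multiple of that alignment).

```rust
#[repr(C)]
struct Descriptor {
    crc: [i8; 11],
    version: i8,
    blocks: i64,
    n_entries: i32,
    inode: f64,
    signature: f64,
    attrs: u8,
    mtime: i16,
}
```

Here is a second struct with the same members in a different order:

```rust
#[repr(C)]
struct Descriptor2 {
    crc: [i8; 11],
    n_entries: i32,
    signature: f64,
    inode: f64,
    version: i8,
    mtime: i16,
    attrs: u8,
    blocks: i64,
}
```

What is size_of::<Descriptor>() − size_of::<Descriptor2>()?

8

crc at 0 (size 11, align 1) → ends 11
version at 11 (size 1, align 1) → ends 12
pad 4 to align 8 for blocks
blocks at 16 (size 8, align 8) → ends 24
n_entries at 24 (size 4, align 4) → ends 28
pad 4 to align 8 for inode
inode at 32 (size 8, align 8) → ends 40
signature at 40 (size 8, align 8) → ends 48
attrs at 48 (size 1, align 1) → ends 49
pad 1 to align 2 for mtime
mtime at 50 (size 2, align 2) → ends 52
tail pad 4 to reach multiple of 8
total 56 bytes, alignment 8
— Descriptor2 —
crc at 0 (size 11, align 1) → ends 11
pad 1 to align 4 for n_entries
n_entries at 12 (size 4, align 4) → ends 16
signature at 16 (size 8, align 8) → ends 24
inode at 24 (size 8, align 8) → ends 32
version at 32 (size 1, align 1) → ends 33
pad 1 to align 2 for mtime
mtime at 34 (size 2, align 2) → ends 36
attrs at 36 (size 1, align 1) → ends 37
pad 3 to align 8 for blocks
blocks at 40 (size 8, align 8) → ends 48
total 48 bytes, alignment 8
56 − 48 = 8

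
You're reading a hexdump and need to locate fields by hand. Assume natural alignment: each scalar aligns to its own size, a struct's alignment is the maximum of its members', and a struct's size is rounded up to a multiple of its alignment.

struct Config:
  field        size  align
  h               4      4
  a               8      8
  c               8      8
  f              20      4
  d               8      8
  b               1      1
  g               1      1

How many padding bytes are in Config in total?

0..4  h  (4B, 4-aligned)
4..8  -- padding (4B)
8..16  a  (8B, 8-aligned)
16..24  c  (8B, 8-aligned)
24..44  f  (20B, 4-aligned)
44..48  -- padding (4B)
48..56  d  (8B, 8-aligned)
56..57  b  (1B, 1-aligned)
57..58  g  (1B, 1-aligned)
58..64  -- tail padding (6B)
sizeof = 64, alignof = 8
data bytes 50, size 64 → padding 14

14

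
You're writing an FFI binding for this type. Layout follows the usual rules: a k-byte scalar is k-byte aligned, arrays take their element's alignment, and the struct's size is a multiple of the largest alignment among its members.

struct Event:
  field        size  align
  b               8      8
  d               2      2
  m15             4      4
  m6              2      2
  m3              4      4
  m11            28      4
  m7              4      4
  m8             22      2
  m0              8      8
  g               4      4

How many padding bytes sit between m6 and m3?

0..8  b  (8B, 8-aligned)
8..10  d  (2B, 2-aligned)
10..12  -- padding (2B)
12..16  m15  (4B, 4-aligned)
16..18  m6  (2B, 2-aligned)
18..20  -- padding (2B)
20..24  m3  (4B, 4-aligned)

2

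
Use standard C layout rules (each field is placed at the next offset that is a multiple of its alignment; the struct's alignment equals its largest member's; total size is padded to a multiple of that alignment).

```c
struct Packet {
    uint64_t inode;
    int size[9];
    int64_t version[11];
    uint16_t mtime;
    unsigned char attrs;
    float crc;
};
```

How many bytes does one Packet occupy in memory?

inode at 0 (size 8, align 8) → ends 8
size at 8 (size 36, align 4) → ends 44
pad 4 to align 8 for version
version at 48 (size 88, align 8) → ends 136
mtime at 136 (size 2, align 2) → ends 138
attrs at 138 (size 1, align 1) → ends 139
pad 1 to align 4 for crc
crc at 140 (size 4, align 4) → ends 144
total 144 bytes, alignment 8

144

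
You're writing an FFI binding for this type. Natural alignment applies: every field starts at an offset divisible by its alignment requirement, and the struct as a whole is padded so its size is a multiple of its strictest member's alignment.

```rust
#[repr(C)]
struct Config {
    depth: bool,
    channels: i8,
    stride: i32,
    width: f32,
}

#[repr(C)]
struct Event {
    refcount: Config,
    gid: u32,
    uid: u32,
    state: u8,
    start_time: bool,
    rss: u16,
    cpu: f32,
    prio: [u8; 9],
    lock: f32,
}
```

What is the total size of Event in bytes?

Config: depth at 0 (size 1, align 1) → ends 1; channels at 1 (size 1, align 1) → ends 2; pad 2 to align 4 for stride; stride at 4 (size 4, align 4) → ends 8; width at 8 (size 4, align 4) → ends 12; total 12 bytes, alignment 4
refcount at 0 (size 12, align 4) → ends 12
gid at 12 (size 4, align 4) → ends 16
uid at 16 (size 4, align 4) → ends 20
state at 20 (size 1, align 1) → ends 21
start_time at 21 (size 1, align 1) → ends 22
rss at 22 (size 2, align 2) → ends 24
cpu at 24 (size 4, align 4) → ends 28
prio at 28 (size 9, align 1) → ends 37
pad 3 to align 4 for lock
lock at 40 (size 4, align 4) → ends 44
total 44 bytes, alignment 4

44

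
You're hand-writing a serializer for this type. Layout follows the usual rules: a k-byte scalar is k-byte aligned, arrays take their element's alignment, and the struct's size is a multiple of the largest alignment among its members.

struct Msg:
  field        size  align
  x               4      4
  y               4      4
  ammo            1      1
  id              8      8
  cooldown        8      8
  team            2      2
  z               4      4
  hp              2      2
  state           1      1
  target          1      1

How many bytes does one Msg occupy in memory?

x at 0 (size 4, align 4) → ends 4
y at 4 (size 4, align 4) → ends 8
ammo at 8 (size 1, align 1) → ends 9
pad 7 to align 8 for id
id at 16 (size 8, align 8) → ends 24
cooldown at 24 (size 8, align 8) → ends 32
team at 32 (size 2, align 2) → ends 34
pad 2 to align 4 for z
z at 36 (size 4, align 4) → ends 40
hp at 40 (size 2, align 2) → ends 42
state at 42 (size 1, align 1) → ends 43
target at 43 (size 1, align 1) → ends 44
tail pad 4 to reach multiple of 8
total 48 bytes, alignment 8

48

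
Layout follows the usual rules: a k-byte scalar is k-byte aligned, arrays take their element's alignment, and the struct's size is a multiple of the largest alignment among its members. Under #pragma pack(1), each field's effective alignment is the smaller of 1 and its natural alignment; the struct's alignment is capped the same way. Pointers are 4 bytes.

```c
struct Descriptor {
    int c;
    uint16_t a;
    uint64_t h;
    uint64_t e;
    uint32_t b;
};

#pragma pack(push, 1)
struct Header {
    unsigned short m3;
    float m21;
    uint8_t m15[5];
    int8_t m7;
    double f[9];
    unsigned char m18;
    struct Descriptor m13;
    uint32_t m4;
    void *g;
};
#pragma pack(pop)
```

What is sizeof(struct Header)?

125 bytes

Descriptor: 0..4  c  (4B, 4-aligned); 4..6  a  (2B, 2-aligned); 6..8  -- padding (2B); 8..16  h  (8B, 8-aligned); 16..24  e  (8B, 8-aligned); 24..28  b  (4B, 4-aligned); 28..32  -- tail padding (4B); sizeof = 32, alignof = 8
0..2  m3  (2B, 1-aligned)
2..6  m21  (4B, 1-aligned)
6..11  m15  (5B, 1-aligned)
11..12  m7  (1B, 1-aligned)
12..84  f  (72B, 1-aligned)
84..85  m18  (1B, 1-aligned)
85..117  m13  (32B, 1-aligned)
117..121  m4  (4B, 1-aligned)
121..125  g  (4B, 1-aligned)
sizeof = 125, alignof = 1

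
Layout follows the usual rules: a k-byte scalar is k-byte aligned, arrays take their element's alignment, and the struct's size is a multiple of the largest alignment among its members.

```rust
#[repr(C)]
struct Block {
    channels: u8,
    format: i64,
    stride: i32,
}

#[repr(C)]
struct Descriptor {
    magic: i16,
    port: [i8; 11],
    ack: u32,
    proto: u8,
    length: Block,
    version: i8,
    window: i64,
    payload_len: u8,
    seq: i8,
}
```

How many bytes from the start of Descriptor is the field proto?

20

Block: 0..1  channels  (1B, 1-aligned); 1..8  -- padding (7B); 8..16  format  (8B, 8-aligned); 16..20  stride  (4B, 4-aligned); 20..24  -- tail padding (4B); sizeof = 24, alignof = 8
0..2  magic  (2B, 2-aligned)
2..13  port  (11B, 1-aligned)
13..16  -- padding (3B)
16..20  ack  (4B, 4-aligned)
20..21  proto  (1B, 1-aligned)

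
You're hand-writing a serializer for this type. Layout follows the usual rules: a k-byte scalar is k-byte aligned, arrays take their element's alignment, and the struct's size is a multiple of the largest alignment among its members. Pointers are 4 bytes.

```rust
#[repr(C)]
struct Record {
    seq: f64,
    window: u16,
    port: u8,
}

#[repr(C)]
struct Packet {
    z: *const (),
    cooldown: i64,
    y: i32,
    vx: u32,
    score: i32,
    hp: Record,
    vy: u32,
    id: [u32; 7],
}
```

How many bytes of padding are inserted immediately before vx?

0

Record: 0..8  seq  (8B, 8-aligned); 8..10  window  (2B, 2-aligned); 10..11  port  (1B, 1-aligned); 11..16  -- tail padding (5B); sizeof = 16, alignof = 8
0..4  z  (4B, 4-aligned)
4..8  -- padding (4B)
8..16  cooldown  (8B, 8-aligned)
16..20  y  (4B, 4-aligned)
20..24  vx  (4B, 4-aligned)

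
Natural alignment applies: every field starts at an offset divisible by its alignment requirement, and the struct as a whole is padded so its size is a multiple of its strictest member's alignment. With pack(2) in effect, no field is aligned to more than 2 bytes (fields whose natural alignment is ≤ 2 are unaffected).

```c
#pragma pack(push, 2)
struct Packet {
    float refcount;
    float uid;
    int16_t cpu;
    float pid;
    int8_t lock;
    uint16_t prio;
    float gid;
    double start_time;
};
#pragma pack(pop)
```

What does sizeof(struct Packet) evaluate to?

30 bytes

0..4  refcount  (4B, 2-aligned)
4..8  uid  (4B, 2-aligned)
8..10  cpu  (2B, 2-aligned)
10..14  pid  (4B, 2-aligned)
14..15  lock  (1B, 1-aligned)
15..16  -- padding (1B)
16..18  prio  (2B, 2-aligned)
18..22  gid  (4B, 2-aligned)
22..30  start_time  (8B, 2-aligned)
sizeof = 30, alignof = 2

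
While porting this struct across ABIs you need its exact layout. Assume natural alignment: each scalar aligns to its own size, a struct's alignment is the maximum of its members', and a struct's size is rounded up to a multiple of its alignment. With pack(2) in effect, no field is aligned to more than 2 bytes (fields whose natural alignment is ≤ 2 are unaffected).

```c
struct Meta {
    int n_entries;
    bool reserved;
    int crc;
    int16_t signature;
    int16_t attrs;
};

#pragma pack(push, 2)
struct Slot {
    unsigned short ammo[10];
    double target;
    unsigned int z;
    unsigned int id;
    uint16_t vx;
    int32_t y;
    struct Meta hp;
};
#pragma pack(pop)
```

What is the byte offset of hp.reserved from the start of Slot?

Meta: n_entries at 0 (size 4, align 4) → ends 4; reserved at 4 (size 1, align 1) → ends 5; pad 3 to align 4 for crc; crc at 8 (size 4, align 4) → ends 12; signature at 12 (size 2, align 2) → ends 14; attrs at 14 (size 2, align 2) → ends 16; total 16 bytes, alignment 4
ammo at 0 (size 20, align 2) → ends 20
target at 20 (size 8, align 2) → ends 28
z at 28 (size 4, align 2) → ends 32
id at 32 (size 4, align 2) → ends 36
vx at 36 (size 2, align 2) → ends 38
y at 38 (size 4, align 2) → ends 42
hp at 42 (size 16, align 2) → ends 58
within Meta: reserved at 4
42 + 4 = 46

46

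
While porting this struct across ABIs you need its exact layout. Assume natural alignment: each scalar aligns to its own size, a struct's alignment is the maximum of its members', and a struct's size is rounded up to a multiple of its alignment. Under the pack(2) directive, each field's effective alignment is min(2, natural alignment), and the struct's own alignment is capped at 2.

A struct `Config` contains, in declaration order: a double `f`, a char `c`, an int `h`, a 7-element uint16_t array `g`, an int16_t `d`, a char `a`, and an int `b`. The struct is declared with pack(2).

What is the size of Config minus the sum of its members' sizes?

2

f at 0 (size 8, align 2) → ends 8
c at 8 (size 1, align 1) → ends 9
pad 1 to align 2 for h
h at 10 (size 4, align 2) → ends 14
g at 14 (size 14, align 2) → ends 28
d at 28 (size 2, align 2) → ends 30
a at 30 (size 1, align 1) → ends 31
pad 1 to align 2 for b
b at 32 (size 4, align 2) → ends 36
total 36 bytes, alignment 2
data bytes 34, size 36 → padding 2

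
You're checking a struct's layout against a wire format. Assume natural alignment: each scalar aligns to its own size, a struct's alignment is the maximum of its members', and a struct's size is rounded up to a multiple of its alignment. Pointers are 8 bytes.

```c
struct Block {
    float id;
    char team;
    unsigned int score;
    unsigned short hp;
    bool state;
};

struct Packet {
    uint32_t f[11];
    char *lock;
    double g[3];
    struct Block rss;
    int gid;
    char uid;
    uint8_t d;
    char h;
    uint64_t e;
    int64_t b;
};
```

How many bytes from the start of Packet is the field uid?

100

Block: 0..4  id  (4B, 4-aligned); 4..5  team  (1B, 1-aligned); 5..8  -- padding (3B); 8..12  score  (4B, 4-aligned); 12..14  hp  (2B, 2-aligned); 14..15  state  (1B, 1-aligned); 15..16  -- tail padding (1B); sizeof = 16, alignof = 4
0..44  f  (44B, 4-aligned)
44..48  -- padding (4B)
48..56  lock  (8B, 8-aligned)
56..80  g  (24B, 8-aligned)
80..96  rss  (16B, 4-aligned)
96..100  gid  (4B, 4-aligned)
100..101  uid  (1B, 1-aligned)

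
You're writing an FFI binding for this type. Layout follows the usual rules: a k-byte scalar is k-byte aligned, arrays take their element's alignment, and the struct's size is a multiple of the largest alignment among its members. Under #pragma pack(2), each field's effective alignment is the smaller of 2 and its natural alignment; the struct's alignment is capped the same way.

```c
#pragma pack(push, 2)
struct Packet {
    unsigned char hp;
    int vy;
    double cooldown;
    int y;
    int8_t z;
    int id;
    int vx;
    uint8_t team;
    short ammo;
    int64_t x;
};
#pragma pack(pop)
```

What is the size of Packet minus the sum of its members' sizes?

3

@0: hp [1B, align 1] → 1
+1 pad (align 2)
@2: vy [4B, align 2] → 6
@6: cooldown [8B, align 2] → 14
@14: y [4B, align 2] → 18
@18: z [1B, align 1] → 19
+1 pad (align 2)
@20: id [4B, align 2] → 24
@24: vx [4B, align 2] → 28
@28: team [1B, align 1] → 29
+1 pad (align 2)
@30: ammo [2B, align 2] → 32
@32: x [8B, align 2] → 40
size 40, align 2
data bytes 37, size 40 → padding 3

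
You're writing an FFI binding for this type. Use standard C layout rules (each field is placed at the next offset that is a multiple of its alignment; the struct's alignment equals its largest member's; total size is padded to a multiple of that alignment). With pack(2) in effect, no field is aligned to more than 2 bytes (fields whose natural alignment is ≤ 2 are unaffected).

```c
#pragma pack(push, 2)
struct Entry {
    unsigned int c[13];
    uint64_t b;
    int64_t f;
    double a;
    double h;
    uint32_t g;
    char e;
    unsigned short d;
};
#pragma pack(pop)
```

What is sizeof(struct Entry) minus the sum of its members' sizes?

1

0..52  c  (52B, 2-aligned)
52..60  b  (8B, 2-aligned)
60..68  f  (8B, 2-aligned)
68..76  a  (8B, 2-aligned)
76..84  h  (8B, 2-aligned)
84..88  g  (4B, 2-aligned)
88..89  e  (1B, 1-aligned)
89..90  -- padding (1B)
90..92  d  (2B, 2-aligned)
sizeof = 92, alignof = 2
data bytes 91, size 92 → padding 1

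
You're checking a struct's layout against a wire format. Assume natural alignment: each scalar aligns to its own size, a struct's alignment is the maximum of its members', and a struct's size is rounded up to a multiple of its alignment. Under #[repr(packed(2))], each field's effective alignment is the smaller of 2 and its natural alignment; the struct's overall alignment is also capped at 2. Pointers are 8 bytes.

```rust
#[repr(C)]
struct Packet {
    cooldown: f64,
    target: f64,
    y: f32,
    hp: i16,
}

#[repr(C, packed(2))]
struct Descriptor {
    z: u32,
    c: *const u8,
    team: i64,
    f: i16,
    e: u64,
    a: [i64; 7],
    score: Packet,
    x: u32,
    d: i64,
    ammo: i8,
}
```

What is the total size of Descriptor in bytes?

124

Packet: 0..8  cooldown  (8B, 8-aligned); 8..16  target  (8B, 8-aligned); 16..20  y  (4B, 4-aligned); 20..22  hp  (2B, 2-aligned); 22..24  -- tail padding (2B); sizeof = 24, alignof = 8
0..4  z  (4B, 2-aligned)
4..12  c  (8B, 2-aligned)
12..20  team  (8B, 2-aligned)
20..22  f  (2B, 2-aligned)
22..30  e  (8B, 2-aligned)
30..86  a  (56B, 2-aligned)
86..110  score  (24B, 2-aligned)
110..114  x  (4B, 2-aligned)
114..122  d  (8B, 2-aligned)
122..123  ammo  (1B, 1-aligned)
123..124  -- tail padding (1B)
sizeof = 124, alignof = 2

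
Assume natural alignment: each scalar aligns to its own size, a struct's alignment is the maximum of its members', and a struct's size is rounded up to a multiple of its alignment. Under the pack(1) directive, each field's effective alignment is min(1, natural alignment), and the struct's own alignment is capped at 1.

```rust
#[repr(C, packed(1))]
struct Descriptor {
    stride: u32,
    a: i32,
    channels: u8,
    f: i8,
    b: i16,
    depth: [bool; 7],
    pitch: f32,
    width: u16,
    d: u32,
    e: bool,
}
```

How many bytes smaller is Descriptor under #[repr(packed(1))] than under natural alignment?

natural layout:
  stride at 0 (size 4, align 4) → ends 4
  a at 4 (size 4, align 4) → ends 8
  channels at 8 (size 1, align 1) → ends 9
  f at 9 (size 1, align 1) → ends 10
  b at 10 (size 2, align 2) → ends 12
  depth at 12 (size 7, align 1) → ends 19
  pad 1 to align 4 for pitch
  pitch at 20 (size 4, align 4) → ends 24
  width at 24 (size 2, align 2) → ends 26
  pad 2 to align 4 for d
  d at 28 (size 4, align 4) → ends 32
  e at 32 (size 1, align 1) → ends 33
  tail pad 3 to reach multiple of 4
  total 36 bytes, alignment 4
packed(1) layout:
  stride at 0 (size 4, align 1) → ends 4
  a at 4 (size 4, align 1) → ends 8
  channels at 8 (size 1, align 1) → ends 9
  f at 9 (size 1, align 1) → ends 10
  b at 10 (size 2, align 1) → ends 12
  depth at 12 (size 7, align 1) → ends 19
  pitch at 19 (size 4, align 1) → ends 23
  width at 23 (size 2, align 1) → ends 25
  d at 25 (size 4, align 1) → ends 29
  e at 29 (size 1, align 1) → ends 30
  total 30 bytes, alignment 1
36 − 30 = 6

6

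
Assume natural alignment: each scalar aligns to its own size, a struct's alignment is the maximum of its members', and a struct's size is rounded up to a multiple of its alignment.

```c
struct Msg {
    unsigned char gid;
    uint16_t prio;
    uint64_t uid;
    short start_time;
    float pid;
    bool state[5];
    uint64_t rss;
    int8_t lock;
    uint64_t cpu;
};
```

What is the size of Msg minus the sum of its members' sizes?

17

gid at 0 (size 1, align 1) → ends 1
pad 1 to align 2 for prio
prio at 2 (size 2, align 2) → ends 4
pad 4 to align 8 for uid
uid at 8 (size 8, align 8) → ends 16
start_time at 16 (size 2, align 2) → ends 18
pad 2 to align 4 for pid
pid at 20 (size 4, align 4) → ends 24
state at 24 (size 5, align 1) → ends 29
pad 3 to align 8 for rss
rss at 32 (size 8, align 8) → ends 40
lock at 40 (size 1, align 1) → ends 41
pad 7 to align 8 for cpu
cpu at 48 (size 8, align 8) → ends 56
total 56 bytes, alignment 8
data bytes 39, size 56 → padding 17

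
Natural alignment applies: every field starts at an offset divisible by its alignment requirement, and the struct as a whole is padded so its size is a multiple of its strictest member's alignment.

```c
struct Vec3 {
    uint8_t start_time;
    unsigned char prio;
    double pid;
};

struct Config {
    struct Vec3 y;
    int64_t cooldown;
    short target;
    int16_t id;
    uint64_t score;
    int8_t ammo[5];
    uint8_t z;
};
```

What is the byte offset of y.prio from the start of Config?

Vec3: start_time at 0 (size 1, align 1) → ends 1; prio at 1 (size 1, align 1) → ends 2; pad 6 to align 8 for pid; pid at 8 (size 8, align 8) → ends 16; total 16 bytes, alignment 8
y at 0 (size 16, align 8) → ends 16
within Vec3: prio at 1
0 + 1 = 1

1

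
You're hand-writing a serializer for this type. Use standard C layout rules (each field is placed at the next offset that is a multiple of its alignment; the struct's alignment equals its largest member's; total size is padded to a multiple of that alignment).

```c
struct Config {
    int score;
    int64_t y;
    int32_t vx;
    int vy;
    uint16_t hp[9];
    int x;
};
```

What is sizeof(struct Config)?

48 bytes

score at 0 (size 4, align 4) → ends 4
pad 4 to align 8 for y
y at 8 (size 8, align 8) → ends 16
vx at 16 (size 4, align 4) → ends 20
vy at 20 (size 4, align 4) → ends 24
hp at 24 (size 18, align 2) → ends 42
pad 2 to align 4 for x
x at 44 (size 4, align 4) → ends 48
total 48 bytes, alignment 8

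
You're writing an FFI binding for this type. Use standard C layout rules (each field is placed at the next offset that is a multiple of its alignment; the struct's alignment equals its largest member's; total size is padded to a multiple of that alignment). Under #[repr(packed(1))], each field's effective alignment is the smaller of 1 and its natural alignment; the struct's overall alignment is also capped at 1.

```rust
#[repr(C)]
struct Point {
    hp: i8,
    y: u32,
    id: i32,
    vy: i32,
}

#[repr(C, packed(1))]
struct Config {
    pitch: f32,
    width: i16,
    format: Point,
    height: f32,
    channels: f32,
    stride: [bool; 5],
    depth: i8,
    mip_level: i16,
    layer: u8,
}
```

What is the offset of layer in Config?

Point: @0: hp [1B, align 1] → 1; +3 pad (align 4); @4: y [4B, align 4] → 8; @8: id [4B, align 4] → 12; @12: vy [4B, align 4] → 16; size 16, align 4
@0: pitch [4B, align 1] → 4
@4: width [2B, align 1] → 6
@6: format [16B, align 1] → 22
@22: height [4B, align 1] → 26
@26: channels [4B, align 1] → 30
@30: stride [5B, align 1] → 35
@35: depth [1B, align 1] → 36
@36: mip_level [2B, align 1] → 38
@38: layer [1B, align 1] → 39

38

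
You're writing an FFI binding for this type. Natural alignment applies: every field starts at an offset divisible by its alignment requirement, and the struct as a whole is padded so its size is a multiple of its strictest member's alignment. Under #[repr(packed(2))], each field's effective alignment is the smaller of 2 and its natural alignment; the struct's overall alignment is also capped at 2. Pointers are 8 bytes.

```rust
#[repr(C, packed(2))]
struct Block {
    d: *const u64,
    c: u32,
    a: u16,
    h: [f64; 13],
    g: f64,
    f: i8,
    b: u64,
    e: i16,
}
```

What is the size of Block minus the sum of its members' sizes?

0..8  d  (8B, 2-aligned)
8..12  c  (4B, 2-aligned)
12..14  a  (2B, 2-aligned)
14..118  h  (104B, 2-aligned)
118..126  g  (8B, 2-aligned)
126..127  f  (1B, 1-aligned)
127..128  -- padding (1B)
128..136  b  (8B, 2-aligned)
136..138  e  (2B, 2-aligned)
sizeof = 138, alignof = 2
data bytes 137, size 138 → padding 1

1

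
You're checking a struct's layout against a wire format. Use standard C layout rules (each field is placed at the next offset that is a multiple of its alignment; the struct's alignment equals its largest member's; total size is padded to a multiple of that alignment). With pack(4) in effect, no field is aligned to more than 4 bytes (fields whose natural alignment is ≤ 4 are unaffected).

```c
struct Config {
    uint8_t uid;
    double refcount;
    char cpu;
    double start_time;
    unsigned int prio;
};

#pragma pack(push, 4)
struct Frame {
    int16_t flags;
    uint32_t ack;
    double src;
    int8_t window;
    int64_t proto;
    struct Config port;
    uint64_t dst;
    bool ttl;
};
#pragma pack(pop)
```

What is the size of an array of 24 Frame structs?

Config: @0: uid [1B, align 1] → 1; +7 pad (align 8); @8: refcount [8B, align 8] → 16; @16: cpu [1B, align 1] → 17; +7 pad (align 8); @24: start_time [8B, align 8] → 32; @32: prio [4B, align 4] → 36; +4 tail pad (align 8); size 40, align 8
@0: flags [2B, align 2] → 2
+2 pad (align 4)
@4: ack [4B, align 4] → 8
@8: src [8B, align 4] → 16
@16: window [1B, align 1] → 17
+3 pad (align 4)
@20: proto [8B, align 4] → 28
@28: port [40B, align 4] → 68
@68: dst [8B, align 4] → 76
@76: ttl [1B, align 1] → 77
+3 tail pad (align 4)
size 80, align 4
array of 24: 24 × 80 = 1920

1920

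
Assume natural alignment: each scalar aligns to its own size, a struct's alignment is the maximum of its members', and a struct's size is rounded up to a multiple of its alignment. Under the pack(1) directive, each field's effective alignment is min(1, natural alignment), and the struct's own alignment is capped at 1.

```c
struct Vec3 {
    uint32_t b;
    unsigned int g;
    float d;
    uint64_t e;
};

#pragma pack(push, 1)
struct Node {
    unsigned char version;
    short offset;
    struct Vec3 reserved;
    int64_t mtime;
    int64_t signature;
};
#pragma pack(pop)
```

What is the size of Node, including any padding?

43

Vec3: 0..4  b  (4B, 4-aligned); 4..8  g  (4B, 4-aligned); 8..12  d  (4B, 4-aligned); 12..16  -- padding (4B); 16..24  e  (8B, 8-aligned); sizeof = 24, alignof = 8
0..1  version  (1B, 1-aligned)
1..3  offset  (2B, 1-aligned)
3..27  reserved  (24B, 1-aligned)
27..35  mtime  (8B, 1-aligned)
35..43  signature  (8B, 1-aligned)
sizeof = 43, alignof = 1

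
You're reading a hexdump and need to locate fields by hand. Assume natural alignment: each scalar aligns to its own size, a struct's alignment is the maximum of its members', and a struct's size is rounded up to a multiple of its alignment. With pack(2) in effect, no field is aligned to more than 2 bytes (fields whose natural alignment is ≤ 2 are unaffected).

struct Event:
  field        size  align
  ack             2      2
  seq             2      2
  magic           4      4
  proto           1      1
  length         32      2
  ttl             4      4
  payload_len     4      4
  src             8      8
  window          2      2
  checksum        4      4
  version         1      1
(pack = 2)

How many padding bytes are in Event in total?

@0: ack [2B, align 2] → 2
@2: seq [2B, align 2] → 4
@4: magic [4B, align 2] → 8
@8: proto [1B, align 1] → 9
+1 pad (align 2)
@10: length [32B, align 2] → 42
@42: ttl [4B, align 2] → 46
@46: payload_len [4B, align 2] → 50
@50: src [8B, align 2] → 58
@58: window [2B, align 2] → 60
@60: checksum [4B, align 2] → 64
@64: version [1B, align 1] → 65
+1 tail pad (align 2)
size 66, align 2
data bytes 64, size 66 → padding 2

2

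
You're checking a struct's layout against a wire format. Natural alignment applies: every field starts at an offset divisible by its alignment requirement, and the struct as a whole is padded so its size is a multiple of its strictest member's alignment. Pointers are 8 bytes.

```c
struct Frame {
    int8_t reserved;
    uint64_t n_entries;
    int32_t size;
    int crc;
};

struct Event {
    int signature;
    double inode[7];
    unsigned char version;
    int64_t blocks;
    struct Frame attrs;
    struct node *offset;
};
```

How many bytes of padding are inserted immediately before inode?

4

Frame: 0..1  reserved  (1B, 1-aligned); 1..8  -- padding (7B); 8..16  n_entries  (8B, 8-aligned); 16..20  size  (4B, 4-aligned); 20..24  crc  (4B, 4-aligned); sizeof = 24, alignof = 8
0..4  signature  (4B, 4-aligned)
4..8  -- padding (4B)
8..64  inode  (56B, 8-aligned)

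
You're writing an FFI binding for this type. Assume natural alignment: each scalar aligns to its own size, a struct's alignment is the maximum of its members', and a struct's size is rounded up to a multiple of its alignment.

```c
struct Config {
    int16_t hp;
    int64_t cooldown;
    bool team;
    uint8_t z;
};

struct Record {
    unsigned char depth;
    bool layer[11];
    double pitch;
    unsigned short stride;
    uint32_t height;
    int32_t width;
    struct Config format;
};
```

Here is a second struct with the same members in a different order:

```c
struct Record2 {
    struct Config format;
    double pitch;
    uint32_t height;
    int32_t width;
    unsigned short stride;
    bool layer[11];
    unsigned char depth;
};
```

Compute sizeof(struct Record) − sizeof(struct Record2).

Config: hp at 0 (size 2, align 2) → ends 2; pad 6 to align 8 for cooldown; cooldown at 8 (size 8, align 8) → ends 16; team at 16 (size 1, align 1) → ends 17; z at 17 (size 1, align 1) → ends 18; tail pad 6 to reach multiple of 8; total 24 bytes, alignment 8
depth at 0 (size 1, align 1) → ends 1
layer at 1 (size 11, align 1) → ends 12
pad 4 to align 8 for pitch
pitch at 16 (size 8, align 8) → ends 24
stride at 24 (size 2, align 2) → ends 26
pad 2 to align 4 for height
height at 28 (size 4, align 4) → ends 32
width at 32 (size 4, align 4) → ends 36
pad 4 to align 8 for format
format at 40 (size 24, align 8) → ends 64
total 64 bytes, alignment 8
— Record2 —
format at 0 (size 24, align 8) → ends 24
pitch at 24 (size 8, align 8) → ends 32
height at 32 (size 4, align 4) → ends 36
width at 36 (size 4, align 4) → ends 40
stride at 40 (size 2, align 2) → ends 42
layer at 42 (size 11, align 1) → ends 53
depth at 53 (size 1, align 1) → ends 54
tail pad 2 to reach multiple of 8
total 56 bytes, alignment 8
64 − 56 = 8

8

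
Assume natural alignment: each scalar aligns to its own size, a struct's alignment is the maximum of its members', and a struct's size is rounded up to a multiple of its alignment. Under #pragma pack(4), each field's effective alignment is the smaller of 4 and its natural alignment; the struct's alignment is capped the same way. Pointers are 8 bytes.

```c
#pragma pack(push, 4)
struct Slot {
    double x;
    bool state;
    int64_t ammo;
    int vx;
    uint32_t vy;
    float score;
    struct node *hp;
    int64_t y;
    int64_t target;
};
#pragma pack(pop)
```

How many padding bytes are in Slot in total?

x at 0 (size 8, align 4) → ends 8
state at 8 (size 1, align 1) → ends 9
pad 3 to align 4 for ammo
ammo at 12 (size 8, align 4) → ends 20
vx at 20 (size 4, align 4) → ends 24
vy at 24 (size 4, align 4) → ends 28
score at 28 (size 4, align 4) → ends 32
hp at 32 (size 8, align 4) → ends 40
y at 40 (size 8, align 4) → ends 48
target at 48 (size 8, align 4) → ends 56
total 56 bytes, alignment 4
data bytes 53, size 56 → padding 3

3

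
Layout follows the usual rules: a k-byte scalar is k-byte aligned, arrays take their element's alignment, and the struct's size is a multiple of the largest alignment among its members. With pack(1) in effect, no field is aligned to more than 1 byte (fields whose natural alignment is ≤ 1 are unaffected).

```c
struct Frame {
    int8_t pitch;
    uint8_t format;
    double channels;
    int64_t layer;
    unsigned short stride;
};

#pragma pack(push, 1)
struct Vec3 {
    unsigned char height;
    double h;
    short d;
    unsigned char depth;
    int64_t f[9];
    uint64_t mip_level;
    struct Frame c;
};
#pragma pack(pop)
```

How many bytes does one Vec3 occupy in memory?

124 bytes

Frame: pitch at 0 (size 1, align 1) → ends 1; format at 1 (size 1, align 1) → ends 2; pad 6 to align 8 for channels; channels at 8 (size 8, align 8) → ends 16; layer at 16 (size 8, align 8) → ends 24; stride at 24 (size 2, align 2) → ends 26; tail pad 6 to reach multiple of 8; total 32 bytes, alignment 8
height at 0 (size 1, align 1) → ends 1
h at 1 (size 8, align 1) → ends 9
d at 9 (size 2, align 1) → ends 11
depth at 11 (size 1, align 1) → ends 12
f at 12 (size 72, align 1) → ends 84
mip_level at 84 (size 8, align 1) → ends 92
c at 92 (size 32, align 1) → ends 124
total 124 bytes, alignment 1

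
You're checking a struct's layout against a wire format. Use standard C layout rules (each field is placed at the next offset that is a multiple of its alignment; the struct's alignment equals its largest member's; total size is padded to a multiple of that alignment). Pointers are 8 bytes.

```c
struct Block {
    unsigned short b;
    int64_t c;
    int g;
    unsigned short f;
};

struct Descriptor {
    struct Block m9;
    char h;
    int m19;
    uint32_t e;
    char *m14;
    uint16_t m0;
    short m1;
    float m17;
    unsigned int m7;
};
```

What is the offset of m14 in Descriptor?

40

Block: 0..2  b  (2B, 2-aligned); 2..8  -- padding (6B); 8..16  c  (8B, 8-aligned); 16..20  g  (4B, 4-aligned); 20..22  f  (2B, 2-aligned); 22..24  -- tail padding (2B); sizeof = 24, alignof = 8
0..24  m9  (24B, 8-aligned)
24..25  h  (1B, 1-aligned)
25..28  -- padding (3B)
28..32  m19  (4B, 4-aligned)
32..36  e  (4B, 4-aligned)
36..40  -- padding (4B)
40..48  m14  (8B, 8-aligned)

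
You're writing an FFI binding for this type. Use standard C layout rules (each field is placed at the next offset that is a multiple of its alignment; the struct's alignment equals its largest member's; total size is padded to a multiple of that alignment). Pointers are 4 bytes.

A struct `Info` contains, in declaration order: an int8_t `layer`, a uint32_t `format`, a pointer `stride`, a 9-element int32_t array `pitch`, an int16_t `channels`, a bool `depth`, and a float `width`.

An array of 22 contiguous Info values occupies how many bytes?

@0: layer [1B, align 1] → 1
+3 pad (align 4)
@4: format [4B, align 4] → 8
@8: stride [4B, align 4] → 12
@12: pitch [36B, align 4] → 48
@48: channels [2B, align 2] → 50
@50: depth [1B, align 1] → 51
+1 pad (align 4)
@52: width [4B, align 4] → 56
size 56, align 4
array of 22: 22 × 56 = 1232

1232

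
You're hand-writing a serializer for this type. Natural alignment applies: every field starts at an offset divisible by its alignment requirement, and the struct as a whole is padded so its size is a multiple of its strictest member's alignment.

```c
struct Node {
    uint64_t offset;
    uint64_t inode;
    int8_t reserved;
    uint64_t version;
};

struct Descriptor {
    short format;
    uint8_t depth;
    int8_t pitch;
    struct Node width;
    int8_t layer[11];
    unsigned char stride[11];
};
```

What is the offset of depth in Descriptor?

2

Node: offset at 0 (size 8, align 8) → ends 8; inode at 8 (size 8, align 8) → ends 16; reserved at 16 (size 1, align 1) → ends 17; pad 7 to align 8 for version; version at 24 (size 8, align 8) → ends 32; total 32 bytes, alignment 8
format at 0 (size 2, align 2) → ends 2
depth at 2 (size 1, align 1) → ends 3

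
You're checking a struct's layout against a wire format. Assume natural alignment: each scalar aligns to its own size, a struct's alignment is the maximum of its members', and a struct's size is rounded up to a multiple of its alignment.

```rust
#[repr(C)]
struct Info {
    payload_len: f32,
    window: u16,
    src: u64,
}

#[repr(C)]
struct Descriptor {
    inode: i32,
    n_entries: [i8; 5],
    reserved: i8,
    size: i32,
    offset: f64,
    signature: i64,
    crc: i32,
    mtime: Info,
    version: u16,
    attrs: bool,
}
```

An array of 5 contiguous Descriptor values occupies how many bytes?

320

Info: @0: payload_len [4B, align 4] → 4; @4: window [2B, align 2] → 6; +2 pad (align 8); @8: src [8B, align 8] → 16; size 16, align 8
@0: inode [4B, align 4] → 4
@4: n_entries [5B, align 1] → 9
@9: reserved [1B, align 1] → 10
+2 pad (align 4)
@12: size [4B, align 4] → 16
@16: offset [8B, align 8] → 24
@24: signature [8B, align 8] → 32
@32: crc [4B, align 4] → 36
+4 pad (align 8)
@40: mtime [16B, align 8] → 56
@56: version [2B, align 2] → 58
@58: attrs [1B, align 1] → 59
+5 tail pad (align 8)
size 64, align 8
array of 5: 5 × 64 = 320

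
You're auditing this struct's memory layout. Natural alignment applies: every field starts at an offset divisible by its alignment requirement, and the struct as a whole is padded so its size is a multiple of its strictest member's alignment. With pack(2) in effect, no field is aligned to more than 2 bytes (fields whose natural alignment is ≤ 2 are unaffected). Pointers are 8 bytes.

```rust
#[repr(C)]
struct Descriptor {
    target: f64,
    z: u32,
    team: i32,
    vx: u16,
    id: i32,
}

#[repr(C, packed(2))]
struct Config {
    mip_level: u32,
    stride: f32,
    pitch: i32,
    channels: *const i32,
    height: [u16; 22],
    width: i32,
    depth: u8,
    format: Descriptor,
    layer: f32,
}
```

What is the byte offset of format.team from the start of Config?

Descriptor: target at 0 (size 8, align 8) → ends 8; z at 8 (size 4, align 4) → ends 12; team at 12 (size 4, align 4) → ends 16; vx at 16 (size 2, align 2) → ends 18; pad 2 to align 4 for id; id at 20 (size 4, align 4) → ends 24; total 24 bytes, alignment 8
mip_level at 0 (size 4, align 2) → ends 4
stride at 4 (size 4, align 2) → ends 8
pitch at 8 (size 4, align 2) → ends 12
channels at 12 (size 8, align 2) → ends 20
height at 20 (size 44, align 2) → ends 64
width at 64 (size 4, align 2) → ends 68
depth at 68 (size 1, align 1) → ends 69
pad 1 to align 2 for format
format at 70 (size 24, align 2) → ends 94
within Descriptor: team at 12
70 + 12 = 82

82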